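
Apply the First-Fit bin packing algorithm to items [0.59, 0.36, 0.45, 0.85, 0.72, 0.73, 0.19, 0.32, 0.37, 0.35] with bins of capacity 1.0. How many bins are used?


Place items sequentially using First-Fit:
  Item 0.59 -> new Bin 1
  Item 0.36 -> Bin 1 (now 0.95)
  Item 0.45 -> new Bin 2
  Item 0.85 -> new Bin 3
  Item 0.72 -> new Bin 4
  Item 0.73 -> new Bin 5
  Item 0.19 -> Bin 2 (now 0.64)
  Item 0.32 -> Bin 2 (now 0.96)
  Item 0.37 -> new Bin 6
  Item 0.35 -> Bin 6 (now 0.72)
Total bins used = 6

6


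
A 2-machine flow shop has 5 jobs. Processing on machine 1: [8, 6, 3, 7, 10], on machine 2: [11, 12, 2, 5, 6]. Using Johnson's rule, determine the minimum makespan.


Apply Johnson's rule:
  Group 1 (a <= b): [(2, 6, 12), (1, 8, 11)]
  Group 2 (a > b): [(5, 10, 6), (4, 7, 5), (3, 3, 2)]
Optimal job order: [2, 1, 5, 4, 3]
Schedule:
  Job 2: M1 done at 6, M2 done at 18
  Job 1: M1 done at 14, M2 done at 29
  Job 5: M1 done at 24, M2 done at 35
  Job 4: M1 done at 31, M2 done at 40
  Job 3: M1 done at 34, M2 done at 42
Makespan = 42

42


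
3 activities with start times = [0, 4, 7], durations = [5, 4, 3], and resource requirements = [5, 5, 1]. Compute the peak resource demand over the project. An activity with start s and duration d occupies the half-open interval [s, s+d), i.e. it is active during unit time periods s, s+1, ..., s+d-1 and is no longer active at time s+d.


Each activity i is active on [start_i, start_i + duration_i).
Compute total resource usage per time slot:
  t=0: active resources = [5], total = 5
  t=1: active resources = [5], total = 5
  t=2: active resources = [5], total = 5
  t=3: active resources = [5], total = 5
  t=4: active resources = [5, 5], total = 10
  t=5: active resources = [5], total = 5
  t=6: active resources = [5], total = 5
  t=7: active resources = [5, 1], total = 6
  t=8: active resources = [1], total = 1
  t=9: active resources = [1], total = 1
Peak resource demand = 10

10


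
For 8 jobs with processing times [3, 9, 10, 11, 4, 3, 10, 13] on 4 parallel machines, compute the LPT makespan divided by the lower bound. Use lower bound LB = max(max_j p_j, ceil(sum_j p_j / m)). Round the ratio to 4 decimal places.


LPT order: [13, 11, 10, 10, 9, 4, 3, 3]
Machine loads after assignment: [16, 14, 19, 14]
LPT makespan = 19
Lower bound = max(max_job, ceil(total/4)) = max(13, 16) = 16
Ratio = 19 / 16 = 1.1875

1.1875


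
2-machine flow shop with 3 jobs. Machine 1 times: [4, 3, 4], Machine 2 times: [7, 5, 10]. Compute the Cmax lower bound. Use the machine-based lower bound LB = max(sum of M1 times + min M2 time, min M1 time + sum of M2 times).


LB1 = sum(M1 times) + min(M2 times) = 11 + 5 = 16
LB2 = min(M1 times) + sum(M2 times) = 3 + 22 = 25
Lower bound = max(LB1, LB2) = max(16, 25) = 25

25


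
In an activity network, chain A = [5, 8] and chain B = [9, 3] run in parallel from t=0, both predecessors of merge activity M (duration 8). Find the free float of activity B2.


ES(B2) = sum of predecessors on chain B = 9
EF(B2) = ES + duration = 9 + 3 = 12
Successor of B2 is M. ES(M) = max(sum(A), sum(B)) = max(13, 12) = 13
Free float = ES(successor) - EF(current) = 13 - 12 = 1

1


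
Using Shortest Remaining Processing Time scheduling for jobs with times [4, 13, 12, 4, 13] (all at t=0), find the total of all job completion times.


Since all jobs arrive at t=0, SRPT equals SPT ordering.
SPT order: [4, 4, 12, 13, 13]
Completion times:
  Job 1: p=4, C=4
  Job 2: p=4, C=8
  Job 3: p=12, C=20
  Job 4: p=13, C=33
  Job 5: p=13, C=46
Total completion time = 4 + 8 + 20 + 33 + 46 = 111

111


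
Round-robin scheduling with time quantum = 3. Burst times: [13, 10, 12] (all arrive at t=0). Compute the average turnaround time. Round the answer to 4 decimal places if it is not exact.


Time quantum = 3
Execution trace:
  J1 runs 3 units, time = 3
  J2 runs 3 units, time = 6
  J3 runs 3 units, time = 9
  J1 runs 3 units, time = 12
  J2 runs 3 units, time = 15
  J3 runs 3 units, time = 18
  J1 runs 3 units, time = 21
  J2 runs 3 units, time = 24
  J3 runs 3 units, time = 27
  J1 runs 3 units, time = 30
  J2 runs 1 units, time = 31
  J3 runs 3 units, time = 34
  J1 runs 1 units, time = 35
Finish times: [35, 31, 34]
Average turnaround = 100/3 = 33.3333

33.3333


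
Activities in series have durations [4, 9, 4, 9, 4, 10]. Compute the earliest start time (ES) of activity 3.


Activity 3 starts after activities 1 through 2 complete.
Predecessor durations: [4, 9]
ES = 4 + 9 = 13

13


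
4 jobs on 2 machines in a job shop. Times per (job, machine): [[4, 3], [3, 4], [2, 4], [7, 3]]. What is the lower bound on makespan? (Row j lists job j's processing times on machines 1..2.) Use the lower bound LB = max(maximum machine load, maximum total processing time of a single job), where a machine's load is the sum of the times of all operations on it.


Machine loads:
  Machine 1: 4 + 3 + 2 + 7 = 16
  Machine 2: 3 + 4 + 4 + 3 = 14
Max machine load = 16
Job totals:
  Job 1: 7
  Job 2: 7
  Job 3: 6
  Job 4: 10
Max job total = 10
Lower bound = max(16, 10) = 16

16


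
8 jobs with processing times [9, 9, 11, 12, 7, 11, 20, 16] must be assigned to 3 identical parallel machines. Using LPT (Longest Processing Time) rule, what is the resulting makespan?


Sort jobs in decreasing order (LPT): [20, 16, 12, 11, 11, 9, 9, 7]
Assign each job to the least loaded machine:
  Machine 1: jobs [20, 9], load = 29
  Machine 2: jobs [16, 11, 7], load = 34
  Machine 3: jobs [12, 11, 9], load = 32
Makespan = max load = 34

34


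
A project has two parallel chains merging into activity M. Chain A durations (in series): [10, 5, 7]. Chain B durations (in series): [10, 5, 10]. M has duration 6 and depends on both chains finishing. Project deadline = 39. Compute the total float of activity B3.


Forward pass: ES(B3) = sum of predecessors on chain B = 15
EF = ES + duration = 15 + 10 = 25
Backward pass: LF(M) = deadline = 39; LS(M) = 39 - 6 = 33
LF(B3) = LS(M) - sum(successors on chain B) = 33 - 0 = 33
LS = LF - duration = 33 - 10 = 23
Total float = LS - ES = 23 - 15 = 8

8


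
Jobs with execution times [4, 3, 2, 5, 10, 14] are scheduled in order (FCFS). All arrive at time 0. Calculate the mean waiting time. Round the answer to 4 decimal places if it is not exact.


FCFS order (as given): [4, 3, 2, 5, 10, 14]
Waiting times:
  Job 1: wait = 0
  Job 2: wait = 4
  Job 3: wait = 7
  Job 4: wait = 9
  Job 5: wait = 14
  Job 6: wait = 24
Sum of waiting times = 58
Average waiting time = 58/6 = 9.6667

9.6667


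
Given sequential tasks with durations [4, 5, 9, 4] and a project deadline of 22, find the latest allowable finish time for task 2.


LF(activity 2) = deadline - sum of successor durations
Successors: activities 3 through 4 with durations [9, 4]
Sum of successor durations = 13
LF = 22 - 13 = 9

9


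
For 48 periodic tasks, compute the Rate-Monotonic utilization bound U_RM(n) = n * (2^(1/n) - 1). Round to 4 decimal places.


Compute 2^(1/48) = 1.0145453349
Subtract 1: 1.0145453349 - 1 = 0.0145453349
Multiply by n: 48 * 0.0145453349 = 0.6981760752
Round to 4 dp: 0.6982

0.6982


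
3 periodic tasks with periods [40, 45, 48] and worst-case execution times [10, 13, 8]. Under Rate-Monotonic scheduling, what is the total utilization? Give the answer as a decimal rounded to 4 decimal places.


Compute individual utilizations (exact fractions):
  Task 1: C/T = 10/40 = 1/4 (approx. 0.25)
  Task 2: C/T = 13/45 (approx. 0.2889)
  Task 3: C/T = 8/48 = 1/6 (approx. 0.1667)
Total utilization U = 1/4 + 13/45 + 1/6 = 127/180
Rounded to 4 decimal places: U = 0.7056
RM (Liu & Layland) bound for 3 tasks = 0.779763; compare with U = 127/180 (approx. 0.705556)
U <= bound, so schedulable by RM sufficient condition.

0.7056


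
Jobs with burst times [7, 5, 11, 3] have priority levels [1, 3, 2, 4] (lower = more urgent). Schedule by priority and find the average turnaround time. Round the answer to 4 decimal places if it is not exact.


Sort by priority (ascending = highest first):
Order: [(1, 7), (2, 11), (3, 5), (4, 3)]
Completion times:
  Priority 1, burst=7, C=7
  Priority 2, burst=11, C=18
  Priority 3, burst=5, C=23
  Priority 4, burst=3, C=26
Average turnaround = 74/4 = 18.5

18.5


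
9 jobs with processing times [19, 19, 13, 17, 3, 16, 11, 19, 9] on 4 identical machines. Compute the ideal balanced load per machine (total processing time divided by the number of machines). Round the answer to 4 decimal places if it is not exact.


Total processing time = 19 + 19 + 13 + 17 + 3 + 16 + 11 + 19 + 9 = 126
Number of machines = 4
Ideal balanced load = 126 / 4 = 31.5

31.5


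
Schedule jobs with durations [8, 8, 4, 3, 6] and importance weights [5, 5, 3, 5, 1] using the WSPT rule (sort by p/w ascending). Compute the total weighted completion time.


Compute p/w ratios and sort ascending (WSPT): [(3, 5), (4, 3), (8, 5), (8, 5), (6, 1)]
Compute weighted completion times:
  Job (p=3,w=5): C=3, w*C=5*3=15
  Job (p=4,w=3): C=7, w*C=3*7=21
  Job (p=8,w=5): C=15, w*C=5*15=75
  Job (p=8,w=5): C=23, w*C=5*23=115
  Job (p=6,w=1): C=29, w*C=1*29=29
Total weighted completion time = 255

255


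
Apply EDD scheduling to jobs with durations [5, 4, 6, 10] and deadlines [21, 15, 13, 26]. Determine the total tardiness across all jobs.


Sort by due date (EDD order): [(6, 13), (4, 15), (5, 21), (10, 26)]
Compute completion times and tardiness:
  Job 1: p=6, d=13, C=6, tardiness=max(0,6-13)=0
  Job 2: p=4, d=15, C=10, tardiness=max(0,10-15)=0
  Job 3: p=5, d=21, C=15, tardiness=max(0,15-21)=0
  Job 4: p=10, d=26, C=25, tardiness=max(0,25-26)=0
Total tardiness = 0

0


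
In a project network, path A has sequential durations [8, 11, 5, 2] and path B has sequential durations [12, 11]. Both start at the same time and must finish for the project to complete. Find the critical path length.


Path A total = 8 + 11 + 5 + 2 = 26
Path B total = 12 + 11 = 23
Critical path = longest path = max(26, 23) = 26

26


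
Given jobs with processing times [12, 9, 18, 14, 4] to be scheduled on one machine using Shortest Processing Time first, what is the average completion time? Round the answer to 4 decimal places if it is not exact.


Sort jobs by processing time (SPT order): [4, 9, 12, 14, 18]
Compute completion times sequentially:
  Job 1: processing = 4, completes at 4
  Job 2: processing = 9, completes at 13
  Job 3: processing = 12, completes at 25
  Job 4: processing = 14, completes at 39
  Job 5: processing = 18, completes at 57
Sum of completion times = 138
Average completion time = 138/5 = 27.6

27.6


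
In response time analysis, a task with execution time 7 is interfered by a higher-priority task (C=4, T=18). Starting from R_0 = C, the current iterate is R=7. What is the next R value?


R_next = C + ceil(R_prev / T_hp) * C_hp
ceil(7 / 18) = ceil(0.3889) = 1
Interference = 1 * 4 = 4
R_next = 7 + 4 = 11

11


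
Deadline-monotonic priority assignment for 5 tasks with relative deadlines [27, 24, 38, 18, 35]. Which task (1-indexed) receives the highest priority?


Sort tasks by relative deadline (ascending):
  Task 4: deadline = 18
  Task 2: deadline = 24
  Task 1: deadline = 27
  Task 5: deadline = 35
  Task 3: deadline = 38
Priority order (highest first): [4, 2, 1, 5, 3]
Highest priority task = 4

4


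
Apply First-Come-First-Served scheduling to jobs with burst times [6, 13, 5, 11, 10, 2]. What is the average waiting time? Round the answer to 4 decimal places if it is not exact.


FCFS order (as given): [6, 13, 5, 11, 10, 2]
Waiting times:
  Job 1: wait = 0
  Job 2: wait = 6
  Job 3: wait = 19
  Job 4: wait = 24
  Job 5: wait = 35
  Job 6: wait = 45
Sum of waiting times = 129
Average waiting time = 129/6 = 21.5

21.5


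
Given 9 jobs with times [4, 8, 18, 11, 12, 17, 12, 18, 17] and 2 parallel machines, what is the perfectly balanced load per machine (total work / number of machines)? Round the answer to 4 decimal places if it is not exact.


Total processing time = 4 + 8 + 18 + 11 + 12 + 17 + 12 + 18 + 17 = 117
Number of machines = 2
Ideal balanced load = 117 / 2 = 58.5

58.5


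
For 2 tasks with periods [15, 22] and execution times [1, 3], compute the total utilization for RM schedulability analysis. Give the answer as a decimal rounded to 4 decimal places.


Compute individual utilizations (exact fractions):
  Task 1: C/T = 1/15 (approx. 0.0667)
  Task 2: C/T = 3/22 (approx. 0.1364)
Total utilization U = 1/15 + 3/22 = 67/330
Rounded to 4 decimal places: U = 0.2030
RM (Liu & Layland) bound for 2 tasks = 0.828427; compare with U = 67/330 (approx. 0.203030)
U <= bound, so schedulable by RM sufficient condition.

0.2030


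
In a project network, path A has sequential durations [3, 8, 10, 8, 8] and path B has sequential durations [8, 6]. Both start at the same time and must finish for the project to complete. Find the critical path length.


Path A total = 3 + 8 + 10 + 8 + 8 = 37
Path B total = 8 + 6 = 14
Critical path = longest path = max(37, 14) = 37

37


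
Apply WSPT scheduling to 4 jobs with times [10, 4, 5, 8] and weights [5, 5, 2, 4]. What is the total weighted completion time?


Compute p/w ratios and sort ascending (WSPT): [(4, 5), (10, 5), (8, 4), (5, 2)]
Compute weighted completion times:
  Job (p=4,w=5): C=4, w*C=5*4=20
  Job (p=10,w=5): C=14, w*C=5*14=70
  Job (p=8,w=4): C=22, w*C=4*22=88
  Job (p=5,w=2): C=27, w*C=2*27=54
Total weighted completion time = 232

232


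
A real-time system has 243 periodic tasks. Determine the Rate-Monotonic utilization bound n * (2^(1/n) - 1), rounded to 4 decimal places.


Compute 2^(1/243) = 1.0028565297
Subtract 1: 1.0028565297 - 1 = 0.0028565297
Multiply by n: 243 * 0.0028565297 = 0.6941367171
Round to 4 dp: 0.6941

0.6941


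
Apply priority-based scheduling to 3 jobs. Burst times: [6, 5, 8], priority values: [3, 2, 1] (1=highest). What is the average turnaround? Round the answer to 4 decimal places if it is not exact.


Sort by priority (ascending = highest first):
Order: [(1, 8), (2, 5), (3, 6)]
Completion times:
  Priority 1, burst=8, C=8
  Priority 2, burst=5, C=13
  Priority 3, burst=6, C=19
Average turnaround = 40/3 = 13.3333

13.3333


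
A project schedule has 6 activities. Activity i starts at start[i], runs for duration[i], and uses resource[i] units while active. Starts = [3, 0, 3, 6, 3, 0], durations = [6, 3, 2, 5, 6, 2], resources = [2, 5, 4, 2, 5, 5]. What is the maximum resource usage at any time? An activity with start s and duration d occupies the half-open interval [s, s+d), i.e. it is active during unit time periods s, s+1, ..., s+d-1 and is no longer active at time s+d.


Each activity i is active on [start_i, start_i + duration_i).
Compute total resource usage per time slot:
  t=0: active resources = [5, 5], total = 10
  t=1: active resources = [5, 5], total = 10
  t=2: active resources = [5], total = 5
  t=3: active resources = [2, 4, 5], total = 11
  t=4: active resources = [2, 4, 5], total = 11
  t=5: active resources = [2, 5], total = 7
  t=6: active resources = [2, 2, 5], total = 9
  t=7: active resources = [2, 2, 5], total = 9
  t=8: active resources = [2, 2, 5], total = 9
  t=9: active resources = [2], total = 2
  t=10: active resources = [2], total = 2
Peak resource demand = 11

11


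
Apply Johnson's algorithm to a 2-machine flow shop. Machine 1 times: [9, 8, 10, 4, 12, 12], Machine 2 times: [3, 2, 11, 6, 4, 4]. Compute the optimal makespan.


Apply Johnson's rule:
  Group 1 (a <= b): [(4, 4, 6), (3, 10, 11)]
  Group 2 (a > b): [(5, 12, 4), (6, 12, 4), (1, 9, 3), (2, 8, 2)]
Optimal job order: [4, 3, 5, 6, 1, 2]
Schedule:
  Job 4: M1 done at 4, M2 done at 10
  Job 3: M1 done at 14, M2 done at 25
  Job 5: M1 done at 26, M2 done at 30
  Job 6: M1 done at 38, M2 done at 42
  Job 1: M1 done at 47, M2 done at 50
  Job 2: M1 done at 55, M2 done at 57
Makespan = 57

57


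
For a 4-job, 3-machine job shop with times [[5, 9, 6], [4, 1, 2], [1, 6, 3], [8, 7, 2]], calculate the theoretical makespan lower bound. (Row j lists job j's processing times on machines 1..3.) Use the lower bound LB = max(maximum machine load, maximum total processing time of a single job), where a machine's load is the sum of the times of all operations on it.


Machine loads:
  Machine 1: 5 + 4 + 1 + 8 = 18
  Machine 2: 9 + 1 + 6 + 7 = 23
  Machine 3: 6 + 2 + 3 + 2 = 13
Max machine load = 23
Job totals:
  Job 1: 20
  Job 2: 7
  Job 3: 10
  Job 4: 17
Max job total = 20
Lower bound = max(23, 20) = 23

23


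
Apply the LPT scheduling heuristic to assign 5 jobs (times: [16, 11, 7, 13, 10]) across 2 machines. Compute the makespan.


Sort jobs in decreasing order (LPT): [16, 13, 11, 10, 7]
Assign each job to the least loaded machine:
  Machine 1: jobs [16, 10], load = 26
  Machine 2: jobs [13, 11, 7], load = 31
Makespan = max load = 31

31


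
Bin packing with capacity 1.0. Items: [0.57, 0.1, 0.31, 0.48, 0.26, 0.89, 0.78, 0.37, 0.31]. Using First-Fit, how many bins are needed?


Place items sequentially using First-Fit:
  Item 0.57 -> new Bin 1
  Item 0.1 -> Bin 1 (now 0.67)
  Item 0.31 -> Bin 1 (now 0.98)
  Item 0.48 -> new Bin 2
  Item 0.26 -> Bin 2 (now 0.74)
  Item 0.89 -> new Bin 3
  Item 0.78 -> new Bin 4
  Item 0.37 -> new Bin 5
  Item 0.31 -> Bin 5 (now 0.68)
Total bins used = 5

5


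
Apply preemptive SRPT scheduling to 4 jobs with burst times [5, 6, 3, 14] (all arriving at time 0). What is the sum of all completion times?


Since all jobs arrive at t=0, SRPT equals SPT ordering.
SPT order: [3, 5, 6, 14]
Completion times:
  Job 1: p=3, C=3
  Job 2: p=5, C=8
  Job 3: p=6, C=14
  Job 4: p=14, C=28
Total completion time = 3 + 8 + 14 + 28 = 53

53


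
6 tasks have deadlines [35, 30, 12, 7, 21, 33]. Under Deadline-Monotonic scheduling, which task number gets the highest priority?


Sort tasks by relative deadline (ascending):
  Task 4: deadline = 7
  Task 3: deadline = 12
  Task 5: deadline = 21
  Task 2: deadline = 30
  Task 6: deadline = 33
  Task 1: deadline = 35
Priority order (highest first): [4, 3, 5, 2, 6, 1]
Highest priority task = 4

4


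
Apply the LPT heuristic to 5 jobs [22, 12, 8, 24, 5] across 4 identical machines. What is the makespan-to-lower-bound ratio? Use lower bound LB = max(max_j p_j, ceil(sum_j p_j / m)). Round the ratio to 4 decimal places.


LPT order: [24, 22, 12, 8, 5]
Machine loads after assignment: [24, 22, 12, 13]
LPT makespan = 24
Lower bound = max(max_job, ceil(total/4)) = max(24, 18) = 24
Ratio = 24 / 24 = 1.0

1.0


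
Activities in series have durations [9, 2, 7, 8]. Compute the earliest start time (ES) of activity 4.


Activity 4 starts after activities 1 through 3 complete.
Predecessor durations: [9, 2, 7]
ES = 9 + 2 + 7 = 18

18


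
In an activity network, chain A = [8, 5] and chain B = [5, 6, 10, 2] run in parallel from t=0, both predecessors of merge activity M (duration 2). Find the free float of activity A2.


ES(A2) = sum of predecessors on chain A = 8
EF(A2) = ES + duration = 8 + 5 = 13
Successor of A2 is M. ES(M) = max(sum(A), sum(B)) = max(13, 23) = 23
Free float = ES(successor) - EF(current) = 23 - 13 = 10

10


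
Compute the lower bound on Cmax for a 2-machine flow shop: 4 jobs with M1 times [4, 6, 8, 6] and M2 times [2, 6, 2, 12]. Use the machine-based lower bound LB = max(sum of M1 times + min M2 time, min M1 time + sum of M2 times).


LB1 = sum(M1 times) + min(M2 times) = 24 + 2 = 26
LB2 = min(M1 times) + sum(M2 times) = 4 + 22 = 26
Lower bound = max(LB1, LB2) = max(26, 26) = 26

26


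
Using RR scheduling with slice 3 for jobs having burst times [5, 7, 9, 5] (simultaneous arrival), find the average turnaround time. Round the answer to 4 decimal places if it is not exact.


Time quantum = 3
Execution trace:
  J1 runs 3 units, time = 3
  J2 runs 3 units, time = 6
  J3 runs 3 units, time = 9
  J4 runs 3 units, time = 12
  J1 runs 2 units, time = 14
  J2 runs 3 units, time = 17
  J3 runs 3 units, time = 20
  J4 runs 2 units, time = 22
  J2 runs 1 units, time = 23
  J3 runs 3 units, time = 26
Finish times: [14, 23, 26, 22]
Average turnaround = 85/4 = 21.25

21.25


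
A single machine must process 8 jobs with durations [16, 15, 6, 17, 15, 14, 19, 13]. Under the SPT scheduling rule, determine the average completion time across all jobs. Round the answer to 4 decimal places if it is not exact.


Sort jobs by processing time (SPT order): [6, 13, 14, 15, 15, 16, 17, 19]
Compute completion times sequentially:
  Job 1: processing = 6, completes at 6
  Job 2: processing = 13, completes at 19
  Job 3: processing = 14, completes at 33
  Job 4: processing = 15, completes at 48
  Job 5: processing = 15, completes at 63
  Job 6: processing = 16, completes at 79
  Job 7: processing = 17, completes at 96
  Job 8: processing = 19, completes at 115
Sum of completion times = 459
Average completion time = 459/8 = 57.375

57.375


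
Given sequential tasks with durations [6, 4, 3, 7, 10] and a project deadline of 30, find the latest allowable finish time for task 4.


LF(activity 4) = deadline - sum of successor durations
Successors: activities 5 through 5 with durations [10]
Sum of successor durations = 10
LF = 30 - 10 = 20

20


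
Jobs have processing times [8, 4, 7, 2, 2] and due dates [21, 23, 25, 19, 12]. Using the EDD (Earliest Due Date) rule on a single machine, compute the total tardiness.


Sort by due date (EDD order): [(2, 12), (2, 19), (8, 21), (4, 23), (7, 25)]
Compute completion times and tardiness:
  Job 1: p=2, d=12, C=2, tardiness=max(0,2-12)=0
  Job 2: p=2, d=19, C=4, tardiness=max(0,4-19)=0
  Job 3: p=8, d=21, C=12, tardiness=max(0,12-21)=0
  Job 4: p=4, d=23, C=16, tardiness=max(0,16-23)=0
  Job 5: p=7, d=25, C=23, tardiness=max(0,23-25)=0
Total tardiness = 0

0


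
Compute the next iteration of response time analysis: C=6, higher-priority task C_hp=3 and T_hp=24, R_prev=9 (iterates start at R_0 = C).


R_next = C + ceil(R_prev / T_hp) * C_hp
ceil(9 / 24) = ceil(0.375) = 1
Interference = 1 * 3 = 3
R_next = 6 + 3 = 9
R_next = R_prev, so the iteration has converged (response time = 9).

9


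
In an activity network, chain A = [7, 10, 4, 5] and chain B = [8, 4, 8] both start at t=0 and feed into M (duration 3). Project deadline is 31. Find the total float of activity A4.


Forward pass: ES(A4) = sum of predecessors on chain A = 21
EF = ES + duration = 21 + 5 = 26
Backward pass: LF(M) = deadline = 31; LS(M) = 31 - 3 = 28
LF(A4) = LS(M) - sum(successors on chain A) = 28 - 0 = 28
LS = LF - duration = 28 - 5 = 23
Total float = LS - ES = 23 - 21 = 2

2


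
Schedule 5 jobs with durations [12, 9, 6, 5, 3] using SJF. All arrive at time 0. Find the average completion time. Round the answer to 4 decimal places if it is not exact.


SJF order (ascending): [3, 5, 6, 9, 12]
Completion times:
  Job 1: burst=3, C=3
  Job 2: burst=5, C=8
  Job 3: burst=6, C=14
  Job 4: burst=9, C=23
  Job 5: burst=12, C=35
Average completion = 83/5 = 16.6

16.6


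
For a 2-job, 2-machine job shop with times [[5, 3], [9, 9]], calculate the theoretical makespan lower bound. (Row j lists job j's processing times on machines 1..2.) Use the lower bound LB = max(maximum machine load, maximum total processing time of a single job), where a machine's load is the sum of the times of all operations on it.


Machine loads:
  Machine 1: 5 + 9 = 14
  Machine 2: 3 + 9 = 12
Max machine load = 14
Job totals:
  Job 1: 8
  Job 2: 18
Max job total = 18
Lower bound = max(14, 18) = 18

18


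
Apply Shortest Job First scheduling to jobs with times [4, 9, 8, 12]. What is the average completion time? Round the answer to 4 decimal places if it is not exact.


SJF order (ascending): [4, 8, 9, 12]
Completion times:
  Job 1: burst=4, C=4
  Job 2: burst=8, C=12
  Job 3: burst=9, C=21
  Job 4: burst=12, C=33
Average completion = 70/4 = 17.5

17.5


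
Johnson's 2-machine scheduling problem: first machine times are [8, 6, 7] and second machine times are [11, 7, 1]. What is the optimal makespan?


Apply Johnson's rule:
  Group 1 (a <= b): [(2, 6, 7), (1, 8, 11)]
  Group 2 (a > b): [(3, 7, 1)]
Optimal job order: [2, 1, 3]
Schedule:
  Job 2: M1 done at 6, M2 done at 13
  Job 1: M1 done at 14, M2 done at 25
  Job 3: M1 done at 21, M2 done at 26
Makespan = 26

26


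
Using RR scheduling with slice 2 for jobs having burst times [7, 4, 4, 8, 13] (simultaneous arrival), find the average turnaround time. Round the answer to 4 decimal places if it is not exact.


Time quantum = 2
Execution trace:
  J1 runs 2 units, time = 2
  J2 runs 2 units, time = 4
  J3 runs 2 units, time = 6
  J4 runs 2 units, time = 8
  J5 runs 2 units, time = 10
  J1 runs 2 units, time = 12
  J2 runs 2 units, time = 14
  J3 runs 2 units, time = 16
  J4 runs 2 units, time = 18
  J5 runs 2 units, time = 20
  J1 runs 2 units, time = 22
  J4 runs 2 units, time = 24
  J5 runs 2 units, time = 26
  J1 runs 1 units, time = 27
  J4 runs 2 units, time = 29
  J5 runs 2 units, time = 31
  J5 runs 2 units, time = 33
  J5 runs 2 units, time = 35
  J5 runs 1 units, time = 36
Finish times: [27, 14, 16, 29, 36]
Average turnaround = 122/5 = 24.4

24.4


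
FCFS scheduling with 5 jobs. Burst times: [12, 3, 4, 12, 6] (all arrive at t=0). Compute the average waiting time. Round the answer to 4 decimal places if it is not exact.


FCFS order (as given): [12, 3, 4, 12, 6]
Waiting times:
  Job 1: wait = 0
  Job 2: wait = 12
  Job 3: wait = 15
  Job 4: wait = 19
  Job 5: wait = 31
Sum of waiting times = 77
Average waiting time = 77/5 = 15.4

15.4


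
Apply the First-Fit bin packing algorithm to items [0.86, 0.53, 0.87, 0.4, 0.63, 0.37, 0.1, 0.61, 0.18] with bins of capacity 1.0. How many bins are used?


Place items sequentially using First-Fit:
  Item 0.86 -> new Bin 1
  Item 0.53 -> new Bin 2
  Item 0.87 -> new Bin 3
  Item 0.4 -> Bin 2 (now 0.93)
  Item 0.63 -> new Bin 4
  Item 0.37 -> Bin 4 (now 1.0)
  Item 0.1 -> Bin 1 (now 0.96)
  Item 0.61 -> new Bin 5
  Item 0.18 -> Bin 5 (now 0.79)
Total bins used = 5

5


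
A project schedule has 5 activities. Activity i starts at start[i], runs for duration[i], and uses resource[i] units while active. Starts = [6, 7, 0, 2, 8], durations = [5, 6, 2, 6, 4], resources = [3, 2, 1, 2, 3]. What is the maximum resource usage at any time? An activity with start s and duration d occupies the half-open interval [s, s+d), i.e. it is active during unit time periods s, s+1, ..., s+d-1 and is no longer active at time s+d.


Each activity i is active on [start_i, start_i + duration_i).
Compute total resource usage per time slot:
  t=0: active resources = [1], total = 1
  t=1: active resources = [1], total = 1
  t=2: active resources = [2], total = 2
  t=3: active resources = [2], total = 2
  t=4: active resources = [2], total = 2
  t=5: active resources = [2], total = 2
  t=6: active resources = [3, 2], total = 5
  t=7: active resources = [3, 2, 2], total = 7
  t=8: active resources = [3, 2, 3], total = 8
  t=9: active resources = [3, 2, 3], total = 8
  t=10: active resources = [3, 2, 3], total = 8
  t=11: active resources = [2, 3], total = 5
  t=12: active resources = [2], total = 2
Peak resource demand = 8

8


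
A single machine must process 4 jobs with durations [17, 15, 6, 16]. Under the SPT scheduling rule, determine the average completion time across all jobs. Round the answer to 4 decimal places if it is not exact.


Sort jobs by processing time (SPT order): [6, 15, 16, 17]
Compute completion times sequentially:
  Job 1: processing = 6, completes at 6
  Job 2: processing = 15, completes at 21
  Job 3: processing = 16, completes at 37
  Job 4: processing = 17, completes at 54
Sum of completion times = 118
Average completion time = 118/4 = 29.5

29.5


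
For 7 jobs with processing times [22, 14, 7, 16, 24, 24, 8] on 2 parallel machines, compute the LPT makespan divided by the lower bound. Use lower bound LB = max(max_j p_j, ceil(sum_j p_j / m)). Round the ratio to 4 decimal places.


LPT order: [24, 24, 22, 16, 14, 8, 7]
Machine loads after assignment: [61, 54]
LPT makespan = 61
Lower bound = max(max_job, ceil(total/2)) = max(24, 58) = 58
Ratio = 61 / 58 = 1.0517

1.0517


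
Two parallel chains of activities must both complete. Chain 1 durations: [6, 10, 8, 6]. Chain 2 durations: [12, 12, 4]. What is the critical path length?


Path A total = 6 + 10 + 8 + 6 = 30
Path B total = 12 + 12 + 4 = 28
Critical path = longest path = max(30, 28) = 30

30


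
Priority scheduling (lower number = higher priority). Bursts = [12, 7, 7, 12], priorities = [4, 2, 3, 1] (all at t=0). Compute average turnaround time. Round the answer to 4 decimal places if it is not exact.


Sort by priority (ascending = highest first):
Order: [(1, 12), (2, 7), (3, 7), (4, 12)]
Completion times:
  Priority 1, burst=12, C=12
  Priority 2, burst=7, C=19
  Priority 3, burst=7, C=26
  Priority 4, burst=12, C=38
Average turnaround = 95/4 = 23.75

23.75


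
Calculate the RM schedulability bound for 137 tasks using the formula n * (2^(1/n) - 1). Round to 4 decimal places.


Compute 2^(1/137) = 1.0050722892
Subtract 1: 1.0050722892 - 1 = 0.0050722892
Multiply by n: 137 * 0.0050722892 = 0.6949036204
Round to 4 dp: 0.6949

0.6949


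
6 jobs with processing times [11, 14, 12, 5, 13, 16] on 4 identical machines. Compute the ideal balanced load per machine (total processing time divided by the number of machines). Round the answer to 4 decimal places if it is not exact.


Total processing time = 11 + 14 + 12 + 5 + 13 + 16 = 71
Number of machines = 4
Ideal balanced load = 71 / 4 = 17.75

17.75


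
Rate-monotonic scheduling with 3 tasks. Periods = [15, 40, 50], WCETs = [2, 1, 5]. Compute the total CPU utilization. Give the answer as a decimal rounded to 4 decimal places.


Compute individual utilizations (exact fractions):
  Task 1: C/T = 2/15 (approx. 0.1333)
  Task 2: C/T = 1/40 (approx. 0.025)
  Task 3: C/T = 5/50 = 1/10 (approx. 0.1)
Total utilization U = 2/15 + 1/40 + 1/10 = 31/120
Rounded to 4 decimal places: U = 0.2583
RM (Liu & Layland) bound for 3 tasks = 0.779763; compare with U = 31/120 (approx. 0.258333)
U <= bound, so schedulable by RM sufficient condition.

0.2583


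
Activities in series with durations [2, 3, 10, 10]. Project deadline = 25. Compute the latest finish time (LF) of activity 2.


LF(activity 2) = deadline - sum of successor durations
Successors: activities 3 through 4 with durations [10, 10]
Sum of successor durations = 20
LF = 25 - 20 = 5

5


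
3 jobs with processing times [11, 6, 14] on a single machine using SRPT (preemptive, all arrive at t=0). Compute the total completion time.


Since all jobs arrive at t=0, SRPT equals SPT ordering.
SPT order: [6, 11, 14]
Completion times:
  Job 1: p=6, C=6
  Job 2: p=11, C=17
  Job 3: p=14, C=31
Total completion time = 6 + 17 + 31 = 54

54


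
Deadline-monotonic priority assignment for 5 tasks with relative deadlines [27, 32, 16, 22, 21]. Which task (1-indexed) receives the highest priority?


Sort tasks by relative deadline (ascending):
  Task 3: deadline = 16
  Task 5: deadline = 21
  Task 4: deadline = 22
  Task 1: deadline = 27
  Task 2: deadline = 32
Priority order (highest first): [3, 5, 4, 1, 2]
Highest priority task = 3

3


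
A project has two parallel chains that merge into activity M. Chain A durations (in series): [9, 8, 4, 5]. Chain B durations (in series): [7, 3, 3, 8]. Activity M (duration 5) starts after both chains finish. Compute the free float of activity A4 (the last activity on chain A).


ES(A4) = sum of predecessors on chain A = 21
EF(A4) = ES + duration = 21 + 5 = 26
Successor of A4 is M. ES(M) = max(sum(A), sum(B)) = max(26, 21) = 26
Free float = ES(successor) - EF(current) = 26 - 26 = 0

0


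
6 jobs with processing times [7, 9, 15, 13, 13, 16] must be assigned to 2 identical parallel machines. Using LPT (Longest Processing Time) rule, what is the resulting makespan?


Sort jobs in decreasing order (LPT): [16, 15, 13, 13, 9, 7]
Assign each job to the least loaded machine:
  Machine 1: jobs [16, 13, 7], load = 36
  Machine 2: jobs [15, 13, 9], load = 37
Makespan = max load = 37

37


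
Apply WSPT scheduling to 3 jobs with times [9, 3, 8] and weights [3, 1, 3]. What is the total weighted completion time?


Compute p/w ratios and sort ascending (WSPT): [(8, 3), (9, 3), (3, 1)]
Compute weighted completion times:
  Job (p=8,w=3): C=8, w*C=3*8=24
  Job (p=9,w=3): C=17, w*C=3*17=51
  Job (p=3,w=1): C=20, w*C=1*20=20
Total weighted completion time = 95

95


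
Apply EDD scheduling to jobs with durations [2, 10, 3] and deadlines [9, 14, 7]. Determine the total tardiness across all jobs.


Sort by due date (EDD order): [(3, 7), (2, 9), (10, 14)]
Compute completion times and tardiness:
  Job 1: p=3, d=7, C=3, tardiness=max(0,3-7)=0
  Job 2: p=2, d=9, C=5, tardiness=max(0,5-9)=0
  Job 3: p=10, d=14, C=15, tardiness=max(0,15-14)=1
Total tardiness = 1

1


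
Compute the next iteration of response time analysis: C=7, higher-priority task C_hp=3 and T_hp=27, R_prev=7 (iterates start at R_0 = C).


R_next = C + ceil(R_prev / T_hp) * C_hp
ceil(7 / 27) = ceil(0.2593) = 1
Interference = 1 * 3 = 3
R_next = 7 + 3 = 10

10


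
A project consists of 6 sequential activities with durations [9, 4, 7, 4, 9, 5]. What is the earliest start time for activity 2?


Activity 2 starts after activities 1 through 1 complete.
Predecessor durations: [9]
ES = 9 = 9

9


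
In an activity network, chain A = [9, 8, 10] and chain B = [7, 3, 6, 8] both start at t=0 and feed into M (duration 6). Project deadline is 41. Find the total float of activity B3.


Forward pass: ES(B3) = sum of predecessors on chain B = 10
EF = ES + duration = 10 + 6 = 16
Backward pass: LF(M) = deadline = 41; LS(M) = 41 - 6 = 35
LF(B3) = LS(M) - sum(successors on chain B) = 35 - 8 = 27
LS = LF - duration = 27 - 6 = 21
Total float = LS - ES = 21 - 10 = 11

11


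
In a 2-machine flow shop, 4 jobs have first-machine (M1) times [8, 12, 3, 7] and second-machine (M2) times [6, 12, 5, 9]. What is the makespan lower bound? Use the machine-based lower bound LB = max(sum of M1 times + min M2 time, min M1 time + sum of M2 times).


LB1 = sum(M1 times) + min(M2 times) = 30 + 5 = 35
LB2 = min(M1 times) + sum(M2 times) = 3 + 32 = 35
Lower bound = max(LB1, LB2) = max(35, 35) = 35

35


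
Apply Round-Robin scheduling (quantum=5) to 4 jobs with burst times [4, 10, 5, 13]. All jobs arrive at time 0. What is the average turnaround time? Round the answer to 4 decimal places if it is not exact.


Time quantum = 5
Execution trace:
  J1 runs 4 units, time = 4
  J2 runs 5 units, time = 9
  J3 runs 5 units, time = 14
  J4 runs 5 units, time = 19
  J2 runs 5 units, time = 24
  J4 runs 5 units, time = 29
  J4 runs 3 units, time = 32
Finish times: [4, 24, 14, 32]
Average turnaround = 74/4 = 18.5

18.5


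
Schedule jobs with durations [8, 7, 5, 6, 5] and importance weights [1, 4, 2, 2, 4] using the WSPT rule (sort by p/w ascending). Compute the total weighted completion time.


Compute p/w ratios and sort ascending (WSPT): [(5, 4), (7, 4), (5, 2), (6, 2), (8, 1)]
Compute weighted completion times:
  Job (p=5,w=4): C=5, w*C=4*5=20
  Job (p=7,w=4): C=12, w*C=4*12=48
  Job (p=5,w=2): C=17, w*C=2*17=34
  Job (p=6,w=2): C=23, w*C=2*23=46
  Job (p=8,w=1): C=31, w*C=1*31=31
Total weighted completion time = 179

179


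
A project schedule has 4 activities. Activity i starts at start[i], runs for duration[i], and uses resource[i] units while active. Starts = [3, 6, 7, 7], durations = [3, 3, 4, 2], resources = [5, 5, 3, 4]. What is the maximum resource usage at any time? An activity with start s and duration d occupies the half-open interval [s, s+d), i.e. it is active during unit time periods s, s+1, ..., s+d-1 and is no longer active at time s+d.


Each activity i is active on [start_i, start_i + duration_i).
Compute total resource usage per time slot:
  t=0: active resources = [], total = 0
  t=1: active resources = [], total = 0
  t=2: active resources = [], total = 0
  t=3: active resources = [5], total = 5
  t=4: active resources = [5], total = 5
  t=5: active resources = [5], total = 5
  t=6: active resources = [5], total = 5
  t=7: active resources = [5, 3, 4], total = 12
  t=8: active resources = [5, 3, 4], total = 12
  t=9: active resources = [3], total = 3
  t=10: active resources = [3], total = 3
Peak resource demand = 12

12


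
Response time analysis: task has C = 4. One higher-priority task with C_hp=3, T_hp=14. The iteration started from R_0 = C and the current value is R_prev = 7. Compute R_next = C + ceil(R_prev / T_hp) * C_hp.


R_next = C + ceil(R_prev / T_hp) * C_hp
ceil(7 / 14) = ceil(0.5) = 1
Interference = 1 * 3 = 3
R_next = 4 + 3 = 7
R_next = R_prev, so the iteration has converged (response time = 7).

7


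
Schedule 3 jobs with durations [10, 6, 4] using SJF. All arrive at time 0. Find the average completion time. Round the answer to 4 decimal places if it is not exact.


SJF order (ascending): [4, 6, 10]
Completion times:
  Job 1: burst=4, C=4
  Job 2: burst=6, C=10
  Job 3: burst=10, C=20
Average completion = 34/3 = 11.3333

11.3333


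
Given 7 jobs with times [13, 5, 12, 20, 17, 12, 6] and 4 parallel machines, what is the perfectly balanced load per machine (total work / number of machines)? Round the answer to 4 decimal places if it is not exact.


Total processing time = 13 + 5 + 12 + 20 + 17 + 12 + 6 = 85
Number of machines = 4
Ideal balanced load = 85 / 4 = 21.25

21.25


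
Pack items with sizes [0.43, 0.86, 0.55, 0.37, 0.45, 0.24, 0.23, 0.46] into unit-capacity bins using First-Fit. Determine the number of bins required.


Place items sequentially using First-Fit:
  Item 0.43 -> new Bin 1
  Item 0.86 -> new Bin 2
  Item 0.55 -> Bin 1 (now 0.98)
  Item 0.37 -> new Bin 3
  Item 0.45 -> Bin 3 (now 0.82)
  Item 0.24 -> new Bin 4
  Item 0.23 -> Bin 4 (now 0.47)
  Item 0.46 -> Bin 4 (now 0.93)
Total bins used = 4

4


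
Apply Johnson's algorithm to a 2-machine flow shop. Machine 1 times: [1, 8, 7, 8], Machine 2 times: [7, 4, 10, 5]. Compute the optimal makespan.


Apply Johnson's rule:
  Group 1 (a <= b): [(1, 1, 7), (3, 7, 10)]
  Group 2 (a > b): [(4, 8, 5), (2, 8, 4)]
Optimal job order: [1, 3, 4, 2]
Schedule:
  Job 1: M1 done at 1, M2 done at 8
  Job 3: M1 done at 8, M2 done at 18
  Job 4: M1 done at 16, M2 done at 23
  Job 2: M1 done at 24, M2 done at 28
Makespan = 28

28


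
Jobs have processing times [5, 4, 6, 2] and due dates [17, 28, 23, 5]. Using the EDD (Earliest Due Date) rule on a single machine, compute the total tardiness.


Sort by due date (EDD order): [(2, 5), (5, 17), (6, 23), (4, 28)]
Compute completion times and tardiness:
  Job 1: p=2, d=5, C=2, tardiness=max(0,2-5)=0
  Job 2: p=5, d=17, C=7, tardiness=max(0,7-17)=0
  Job 3: p=6, d=23, C=13, tardiness=max(0,13-23)=0
  Job 4: p=4, d=28, C=17, tardiness=max(0,17-28)=0
Total tardiness = 0

0


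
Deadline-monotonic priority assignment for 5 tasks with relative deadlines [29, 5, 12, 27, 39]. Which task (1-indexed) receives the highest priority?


Sort tasks by relative deadline (ascending):
  Task 2: deadline = 5
  Task 3: deadline = 12
  Task 4: deadline = 27
  Task 1: deadline = 29
  Task 5: deadline = 39
Priority order (highest first): [2, 3, 4, 1, 5]
Highest priority task = 2

2


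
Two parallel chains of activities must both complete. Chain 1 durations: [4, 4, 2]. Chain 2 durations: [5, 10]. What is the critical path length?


Path A total = 4 + 4 + 2 = 10
Path B total = 5 + 10 = 15
Critical path = longest path = max(10, 15) = 15

15


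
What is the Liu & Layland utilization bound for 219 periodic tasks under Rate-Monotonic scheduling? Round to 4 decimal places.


Compute 2^(1/219) = 1.0031700697
Subtract 1: 1.0031700697 - 1 = 0.0031700697
Multiply by n: 219 * 0.0031700697 = 0.6942452643
Round to 4 dp: 0.6942

0.6942


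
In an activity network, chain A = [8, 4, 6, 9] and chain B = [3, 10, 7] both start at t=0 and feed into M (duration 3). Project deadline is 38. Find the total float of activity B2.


Forward pass: ES(B2) = sum of predecessors on chain B = 3
EF = ES + duration = 3 + 10 = 13
Backward pass: LF(M) = deadline = 38; LS(M) = 38 - 3 = 35
LF(B2) = LS(M) - sum(successors on chain B) = 35 - 7 = 28
LS = LF - duration = 28 - 10 = 18
Total float = LS - ES = 18 - 3 = 15

15
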